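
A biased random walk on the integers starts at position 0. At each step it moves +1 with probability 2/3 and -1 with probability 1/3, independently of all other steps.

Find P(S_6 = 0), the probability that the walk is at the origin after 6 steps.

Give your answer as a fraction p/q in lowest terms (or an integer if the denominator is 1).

To be at 0 after 6 steps: need exactly 3 steps of +1 and 3 of -1.
Number of such sequences: C(6,3) = 20
Each has probability (2/3)^3 · (1/3)^3 = 8/729
P = 20 · 8/729 = 160/729

Answer: 160/729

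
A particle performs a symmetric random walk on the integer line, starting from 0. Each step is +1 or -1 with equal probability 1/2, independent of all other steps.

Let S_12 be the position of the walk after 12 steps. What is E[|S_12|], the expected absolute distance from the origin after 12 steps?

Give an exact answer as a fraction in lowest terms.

S_12 takes values m ≡ 0 (mod 2) with |m| ≤ 12; P(S_12=m) = C(12,(12+m)/2)/2^12.
Total paths: 2^12 = 4096
Distribution: P(S=-12)=1/4096, P(S=-10)=12/4096, P(S=-8)=66/4096, P(S=-6)=220/4096, P(S=-4)=495/4096, P(S=-2)=792/4096, P(S=0)=924/4096, P(S=2)=792/4096, P(S=4)=495/4096, P(S=6)=220/4096, P(S=8)=66/4096, P(S=10)=12/4096, P(S=12)=1/4096
E[|S_12|] = Σ_m |m|·P(S_12=m) = 11088/4096 = 693/256

Answer: 693/256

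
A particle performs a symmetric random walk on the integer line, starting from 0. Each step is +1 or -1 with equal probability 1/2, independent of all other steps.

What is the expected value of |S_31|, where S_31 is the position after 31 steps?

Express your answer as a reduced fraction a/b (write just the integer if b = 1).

Answer: 300540195/67108864

Derivation:
S_31 takes values m ≡ 1 (mod 2) with |m| ≤ 31; P(S_31=m) = C(31,(31+m)/2)/2^31.
Total paths: 2^31 = 2147483648
Distribution: P(S=-31)=1/2147483648, P(S=-29)=31/2147483648, P(S=-27)=465/2147483648, P(S=-25)=4495/2147483648, P(S=-23)=31465/2147483648, P(S=-21)=169911/2147483648, P(S=-19)=736281/2147483648, P(S=-17)=2629575/2147483648, P(S=-15)=7888725/2147483648, P(S=-13)=20160075/2147483648, P(S=-11)=44352165/2147483648, P(S=-9)=84672315/2147483648, P(S=-7)=141120525/2147483648, P(S=-5)=206253075/2147483648, P(S=-3)=265182525/2147483648, P(S=-1)=300540195/2147483648, P(S=1)=300540195/2147483648, P(S=3)=265182525/2147483648, P(S=5)=206253075/2147483648, P(S=7)=141120525/2147483648, P(S=9)=84672315/2147483648, P(S=11)=44352165/2147483648, P(S=13)=20160075/2147483648, P(S=15)=7888725/2147483648, P(S=17)=2629575/2147483648, P(S=19)=736281/2147483648, P(S=21)=169911/2147483648, P(S=23)=31465/2147483648, P(S=25)=4495/2147483648, P(S=27)=465/2147483648, P(S=29)=31/2147483648, P(S=31)=1/2147483648
E[|S_31|] = Σ_m |m|·P(S_31=m) = 9617286240/2147483648 = 300540195/67108864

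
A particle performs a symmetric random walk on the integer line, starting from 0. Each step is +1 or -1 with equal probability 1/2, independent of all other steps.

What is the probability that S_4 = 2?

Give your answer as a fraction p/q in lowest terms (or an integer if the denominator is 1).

To reach position 2 after 4 steps: need 3 steps of +1 and 1 of -1.
Favorable paths: C(4,3) = 4
Total paths: 2^4 = 16
P = 4/16 = 1/4

Answer: 1/4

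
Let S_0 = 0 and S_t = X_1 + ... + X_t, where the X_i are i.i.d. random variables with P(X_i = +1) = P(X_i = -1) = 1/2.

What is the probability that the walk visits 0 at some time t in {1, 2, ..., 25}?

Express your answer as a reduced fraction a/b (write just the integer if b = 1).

Answer: 3518265/4194304

Derivation:
Count via complement. Let g(t,s) = #length-t paths at position s with S_1..S_t all ≠ 0.
g(t,s) = g(t-1,s-1) + g(t-1,s+1) for s ≠ 0; g(t,0) = 0.
t=0: g(0,0)=1
t=1: g(1,-1)=1 g(1,1)=1
t=2: g(2,-2)=1 g(2,2)=1
t=3: g(3,-3)=1 g(3,-1)=1 g(3,1)=1 g(3,3)=1
t=4: g(4,-4)=1 g(4,-2)=2 g(4,2)=2 g(4,4)=1
t=5: g(5,-5)=1 g(5,-3)=3 g(5,-1)=2 g(5,1)=2 g(5,3)=3 g(5,5)=1
t=6: g(6,-6)=1 g(6,-4)=4 g(6,-2)=5 g(6,2)=5 g(6,4)=4 g(6,6)=1
t=7: g(7,-7)=1 g(7,-5)=5 g(7,-3)=9 g(7,-1)=5 g(7,1)=5 g(7,3)=9 g(7,5)=5 g(7,7)=1
t=8: g(8,-8)=1 g(8,-6)=6 g(8,-4)=14 g(8,-2)=14 g(8,2)=14 g(8,4)=14 g(8,6)=6 g(8,8)=1
t=9: g(9,-9)=1 g(9,-7)=7 g(9,-5)=20 g(9,-3)=28 g(9,-1)=14 g(9,1)=14 g(9,3)=28 g(9,5)=20 g(9,7)=7 g(9,9)=1
t=10: g(10,-10)=1 g(10,-8)=8 g(10,-6)=27 g(10,-4)=48 g(10,-2)=42 g(10,2)=42 g(10,4)=48 g(10,6)=27 g(10,8)=8 g(10,10)=1
t=11: g(11,-11)=1 g(11,-9)=9 g(11,-7)=35 g(11,-5)=75 g(11,-3)=90 g(11,-1)=42 g(11,1)=42 g(11,3)=90 g(11,5)=75 g(11,7)=35 g(11,9)=9 g(11,11)=1
t=12: g(12,-12)=1 g(12,-10)=10 g(12,-8)=44 g(12,-6)=110 g(12,-4)=165 g(12,-2)=132 g(12,2)=132 g(12,4)=165 g(12,6)=110 g(12,8)=44 g(12,10)=10 g(12,12)=1
t=13: g(13,-13)=1 g(13,-11)=11 g(13,-9)=54 g(13,-7)=154 g(13,-5)=275 g(13,-3)=297 g(13,-1)=132 g(13,1)=132 g(13,3)=297 g(13,5)=275 g(13,7)=154 g(13,9)=54 g(13,11)=11 g(13,13)=1
t=14: g(14,-14)=1 g(14,-12)=12 g(14,-10)=65 g(14,-8)=208 g(14,-6)=429 g(14,-4)=572 g(14,-2)=429 g(14,2)=429 g(14,4)=572 g(14,6)=429 g(14,8)=208 g(14,10)=65 g(14,12)=12 g(14,14)=1
t=15: g(15,-15)=1 g(15,-13)=13 g(15,-11)=77 g(15,-9)=273 g(15,-7)=637 g(15,-5)=1001 g(15,-3)=1001 g(15,-1)=429 g(15,1)=429 g(15,3)=1001 g(15,5)=1001 g(15,7)=637 g(15,9)=273 g(15,11)=77 g(15,13)=13 g(15,15)=1
t=16: g(16,-16)=1 g(16,-14)=14 g(16,-12)=90 g(16,-10)=350 g(16,-8)=910 g(16,-6)=1638 g(16,-4)=2002 g(16,-2)=1430 g(16,2)=1430 g(16,4)=2002 g(16,6)=1638 g(16,8)=910 g(16,10)=350 g(16,12)=90 g(16,14)=14 g(16,16)=1
t=17: g(17,-17)=1 g(17,-15)=15 g(17,-13)=104 g(17,-11)=440 g(17,-9)=1260 g(17,-7)=2548 g(17,-5)=3640 g(17,-3)=3432 g(17,-1)=1430 g(17,1)=1430 g(17,3)=3432 g(17,5)=3640 g(17,7)=2548 g(17,9)=1260 g(17,11)=440 g(17,13)=104 g(17,15)=15 g(17,17)=1
t=18: g(18,-18)=1 g(18,-16)=16 g(18,-14)=119 g(18,-12)=544 g(18,-10)=1700 g(18,-8)=3808 g(18,-6)=6188 g(18,-4)=7072 g(18,-2)=4862 g(18,2)=4862 g(18,4)=7072 g(18,6)=6188 g(18,8)=3808 g(18,10)=1700 g(18,12)=544 g(18,14)=119 g(18,16)=16 g(18,18)=1
t=19: g(19,-19)=1 g(19,-17)=17 g(19,-15)=135 g(19,-13)=663 g(19,-11)=2244 g(19,-9)=5508 g(19,-7)=9996 g(19,-5)=13260 g(19,-3)=11934 g(19,-1)=4862 g(19,1)=4862 g(19,3)=11934 g(19,5)=13260 g(19,7)=9996 g(19,9)=5508 g(19,11)=2244 g(19,13)=663 g(19,15)=135 g(19,17)=17 g(19,19)=1
t=20: g(20,-20)=1 g(20,-18)=18 g(20,-16)=152 g(20,-14)=798 g(20,-12)=2907 g(20,-10)=7752 g(20,-8)=15504 g(20,-6)=23256 g(20,-4)=25194 g(20,-2)=16796 g(20,2)=16796 g(20,4)=25194 g(20,6)=23256 g(20,8)=15504 g(20,10)=7752 g(20,12)=2907 g(20,14)=798 g(20,16)=152 g(20,18)=18 g(20,20)=1
t=21: g(21,-21)=1 g(21,-19)=19 g(21,-17)=170 g(21,-15)=950 g(21,-13)=3705 g(21,-11)=10659 g(21,-9)=23256 g(21,-7)=38760 g(21,-5)=48450 g(21,-3)=41990 g(21,-1)=16796 g(21,1)=16796 g(21,3)=41990 g(21,5)=48450 g(21,7)=38760 g(21,9)=23256 g(21,11)=10659 g(21,13)=3705 g(21,15)=950 g(21,17)=170 g(21,19)=19 g(21,21)=1
t=22: g(22,-22)=1 g(22,-20)=20 g(22,-18)=189 g(22,-16)=1120 g(22,-14)=4655 g(22,-12)=14364 g(22,-10)=33915 g(22,-8)=62016 g(22,-6)=87210 g(22,-4)=90440 g(22,-2)=58786 g(22,2)=58786 g(22,4)=90440 g(22,6)=87210 g(22,8)=62016 g(22,10)=33915 g(22,12)=14364 g(22,14)=4655 g(22,16)=1120 g(22,18)=189 g(22,20)=20 g(22,22)=1
t=23: g(23,-23)=1 g(23,-21)=21 g(23,-19)=209 g(23,-17)=1309 g(23,-15)=5775 g(23,-13)=19019 g(23,-11)=48279 g(23,-9)=95931 g(23,-7)=149226 g(23,-5)=177650 g(23,-3)=149226 g(23,-1)=58786 g(23,1)=58786 g(23,3)=149226 g(23,5)=177650 g(23,7)=149226 g(23,9)=95931 g(23,11)=48279 g(23,13)=19019 g(23,15)=5775 g(23,17)=1309 g(23,19)=209 g(23,21)=21 g(23,23)=1
t=24: g(24,-24)=1 g(24,-22)=22 g(24,-20)=230 g(24,-18)=1518 g(24,-16)=7084 g(24,-14)=24794 g(24,-12)=67298 g(24,-10)=144210 g(24,-8)=245157 g(24,-6)=326876 g(24,-4)=326876 g(24,-2)=208012 g(24,2)=208012 g(24,4)=326876 g(24,6)=326876 g(24,8)=245157 g(24,10)=144210 g(24,12)=67298 g(24,14)=24794 g(24,16)=7084 g(24,18)=1518 g(24,20)=230 g(24,22)=22 g(24,24)=1
t=25: g(25,-25)=1 g(25,-23)=23 g(25,-21)=252 g(25,-19)=1748 g(25,-17)=8602 g(25,-15)=31878 g(25,-13)=92092 g(25,-11)=211508 g(25,-9)=389367 g(25,-7)=572033 g(25,-5)=653752 g(25,-3)=534888 g(25,-1)=208012 g(25,1)=208012 g(25,3)=534888 g(25,5)=653752 g(25,7)=572033 g(25,9)=389367 g(25,11)=211508 g(25,13)=92092 g(25,15)=31878 g(25,17)=8602 g(25,19)=1748 g(25,21)=252 g(25,23)=23 g(25,25)=1
Paths never hitting 0: Σ_s g(25,s) = 5408312
Paths hitting 0: 2^25 - 5408312 = 28146120
P = 28146120/33554432 = 3518265/4194304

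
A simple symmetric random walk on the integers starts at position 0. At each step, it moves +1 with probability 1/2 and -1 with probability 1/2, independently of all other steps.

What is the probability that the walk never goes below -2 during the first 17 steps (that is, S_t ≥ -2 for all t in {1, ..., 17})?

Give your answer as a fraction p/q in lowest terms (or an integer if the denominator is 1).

Answer: 17017/32768

Derivation:
Let f(t,s) = #length-t paths at position s with S_1..S_t all ≥ -2.
f(t,s) = f(t-1,s-1) + f(t-1,s+1) for s ≥ -2; f(t,s) = 0 for s < -2.
t=0: f(0,0)=1
t=1: f(1,-1)=1 f(1,1)=1
t=2: f(2,-2)=1 f(2,0)=2 f(2,2)=1
t=3: f(3,-1)=3 f(3,1)=3 f(3,3)=1
t=4: f(4,-2)=3 f(4,0)=6 f(4,2)=4 f(4,4)=1
t=5: f(5,-1)=9 f(5,1)=10 f(5,3)=5 f(5,5)=1
t=6: f(6,-2)=9 f(6,0)=19 f(6,2)=15 f(6,4)=6 f(6,6)=1
t=7: f(7,-1)=28 f(7,1)=34 f(7,3)=21 f(7,5)=7 f(7,7)=1
t=8: f(8,-2)=28 f(8,0)=62 f(8,2)=55 f(8,4)=28 f(8,6)=8 f(8,8)=1
t=9: f(9,-1)=90 f(9,1)=117 f(9,3)=83 f(9,5)=36 f(9,7)=9 f(9,9)=1
t=10: f(10,-2)=90 f(10,0)=207 f(10,2)=200 f(10,4)=119 f(10,6)=45 f(10,8)=10 f(10,10)=1
t=11: f(11,-1)=297 f(11,1)=407 f(11,3)=319 f(11,5)=164 f(11,7)=55 f(11,9)=11 f(11,11)=1
t=12: f(12,-2)=297 f(12,0)=704 f(12,2)=726 f(12,4)=483 f(12,6)=219 f(12,8)=66 f(12,10)=12 f(12,12)=1
t=13: f(13,-1)=1001 f(13,1)=1430 f(13,3)=1209 f(13,5)=702 f(13,7)=285 f(13,9)=78 f(13,11)=13 f(13,13)=1
t=14: f(14,-2)=1001 f(14,0)=2431 f(14,2)=2639 f(14,4)=1911 f(14,6)=987 f(14,8)=363 f(14,10)=91 f(14,12)=14 f(14,14)=1
t=15: f(15,-1)=3432 f(15,1)=5070 f(15,3)=4550 f(15,5)=2898 f(15,7)=1350 f(15,9)=454 f(15,11)=105 f(15,13)=15 f(15,15)=1
t=16: f(16,-2)=3432 f(16,0)=8502 f(16,2)=9620 f(16,4)=7448 f(16,6)=4248 f(16,8)=1804 f(16,10)=559 f(16,12)=120 f(16,14)=16 f(16,16)=1
t=17: f(17,-1)=11934 f(17,1)=18122 f(17,3)=17068 f(17,5)=11696 f(17,7)=6052 f(17,9)=2363 f(17,11)=679 f(17,13)=136 f(17,15)=17 f(17,17)=1
Σ_s f(17,s) = 68068
P = 68068/131072 = 17017/32768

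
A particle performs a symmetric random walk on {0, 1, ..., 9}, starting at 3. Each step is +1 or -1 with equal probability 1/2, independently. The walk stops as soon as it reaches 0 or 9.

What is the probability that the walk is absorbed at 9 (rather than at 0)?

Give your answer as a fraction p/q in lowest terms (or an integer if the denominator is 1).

Answer: 1/3

Derivation:
Symmetric walk (p = 1/2): the harmonic-function argument gives P(hit 9 before 0 | start at 3) = a/N.
P = 3/9 = 1/3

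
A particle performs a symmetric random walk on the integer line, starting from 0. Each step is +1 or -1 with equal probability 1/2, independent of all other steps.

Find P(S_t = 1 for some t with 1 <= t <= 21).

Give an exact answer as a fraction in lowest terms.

Count via complement. Let g(t,s) = #length-t paths at position s with S_1..S_t all ≠ 1.
g(t,s) = g(t-1,s-1) + g(t-1,s+1) for s ≠ 1; g(t,1) = 0.
t=0: g(0,0)=1
t=1: g(1,-1)=1
t=2: g(2,-2)=1 g(2,0)=1
t=3: g(3,-3)=1 g(3,-1)=2
t=4: g(4,-4)=1 g(4,-2)=3 g(4,0)=2
t=5: g(5,-5)=1 g(5,-3)=4 g(5,-1)=5
t=6: g(6,-6)=1 g(6,-4)=5 g(6,-2)=9 g(6,0)=5
t=7: g(7,-7)=1 g(7,-5)=6 g(7,-3)=14 g(7,-1)=14
t=8: g(8,-8)=1 g(8,-6)=7 g(8,-4)=20 g(8,-2)=28 g(8,0)=14
t=9: g(9,-9)=1 g(9,-7)=8 g(9,-5)=27 g(9,-3)=48 g(9,-1)=42
t=10: g(10,-10)=1 g(10,-8)=9 g(10,-6)=35 g(10,-4)=75 g(10,-2)=90 g(10,0)=42
t=11: g(11,-11)=1 g(11,-9)=10 g(11,-7)=44 g(11,-5)=110 g(11,-3)=165 g(11,-1)=132
t=12: g(12,-12)=1 g(12,-10)=11 g(12,-8)=54 g(12,-6)=154 g(12,-4)=275 g(12,-2)=297 g(12,0)=132
t=13: g(13,-13)=1 g(13,-11)=12 g(13,-9)=65 g(13,-7)=208 g(13,-5)=429 g(13,-3)=572 g(13,-1)=429
t=14: g(14,-14)=1 g(14,-12)=13 g(14,-10)=77 g(14,-8)=273 g(14,-6)=637 g(14,-4)=1001 g(14,-2)=1001 g(14,0)=429
t=15: g(15,-15)=1 g(15,-13)=14 g(15,-11)=90 g(15,-9)=350 g(15,-7)=910 g(15,-5)=1638 g(15,-3)=2002 g(15,-1)=1430
t=16: g(16,-16)=1 g(16,-14)=15 g(16,-12)=104 g(16,-10)=440 g(16,-8)=1260 g(16,-6)=2548 g(16,-4)=3640 g(16,-2)=3432 g(16,0)=1430
t=17: g(17,-17)=1 g(17,-15)=16 g(17,-13)=119 g(17,-11)=544 g(17,-9)=1700 g(17,-7)=3808 g(17,-5)=6188 g(17,-3)=7072 g(17,-1)=4862
t=18: g(18,-18)=1 g(18,-16)=17 g(18,-14)=135 g(18,-12)=663 g(18,-10)=2244 g(18,-8)=5508 g(18,-6)=9996 g(18,-4)=13260 g(18,-2)=11934 g(18,0)=4862
t=19: g(19,-19)=1 g(19,-17)=18 g(19,-15)=152 g(19,-13)=798 g(19,-11)=2907 g(19,-9)=7752 g(19,-7)=15504 g(19,-5)=23256 g(19,-3)=25194 g(19,-1)=16796
t=20: g(20,-20)=1 g(20,-18)=19 g(20,-16)=170 g(20,-14)=950 g(20,-12)=3705 g(20,-10)=10659 g(20,-8)=23256 g(20,-6)=38760 g(20,-4)=48450 g(20,-2)=41990 g(20,0)=16796
t=21: g(21,-21)=1 g(21,-19)=20 g(21,-17)=189 g(21,-15)=1120 g(21,-13)=4655 g(21,-11)=14364 g(21,-9)=33915 g(21,-7)=62016 g(21,-5)=87210 g(21,-3)=90440 g(21,-1)=58786
Paths never hitting 1: Σ_s g(21,s) = 352716
Paths hitting 1: 2^21 - 352716 = 1744436
P = 1744436/2097152 = 436109/524288

Answer: 436109/524288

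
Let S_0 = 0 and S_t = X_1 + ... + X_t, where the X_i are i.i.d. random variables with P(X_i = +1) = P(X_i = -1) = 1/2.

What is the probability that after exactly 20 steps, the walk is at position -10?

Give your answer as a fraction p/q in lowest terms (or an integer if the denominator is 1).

To reach position -10 after 20 steps: need 5 steps of +1 and 15 of -1.
Favorable paths: C(20,5) = 15504
Total paths: 2^20 = 1048576
P = 15504/1048576 = 969/65536

Answer: 969/65536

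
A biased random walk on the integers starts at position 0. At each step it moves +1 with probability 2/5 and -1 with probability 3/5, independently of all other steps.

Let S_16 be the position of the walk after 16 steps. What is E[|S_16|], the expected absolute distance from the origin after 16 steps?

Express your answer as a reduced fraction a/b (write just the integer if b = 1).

S_16 takes values m ≡ 0 (mod 2) with |m| ≤ 16; P(S_16=m) = C(16,(16+m)/2) · (2/5)^((16+m)/2) · (3/5)^((16-m)/2).
Distribution: P(S=-16)=43046721/152587890625, P(S=-14)=459165024/152587890625, P(S=-12)=459165024/30517578125, P(S=-10)=1428513408/30517578125, P(S=-8)=3095112384/30517578125, P(S=-6)=24760899072/152587890625, P(S=-4)=30263321088/152587890625, P(S=-2)=5764442112/30517578125, P(S=0)=4323331584/30517578125, P(S=2)=2561974272/30517578125, P(S=4)=5977939968/152587890625, P(S=6)=2173796352/152587890625, P(S=8)=120766464/30517578125, P(S=10)=24772608/30517578125, P(S=12)=3538944/30517578125, P(S=14)=1572864/152587890625, P(S=16)=65536/152587890625
E[|S_16|] = Σ_m |m|·P(S_16=m) = 626039199952/152587890625

Answer: 626039199952/152587890625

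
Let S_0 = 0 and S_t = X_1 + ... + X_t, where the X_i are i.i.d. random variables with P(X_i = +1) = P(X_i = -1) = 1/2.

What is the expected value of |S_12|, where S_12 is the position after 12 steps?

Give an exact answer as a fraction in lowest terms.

Answer: 693/256

Derivation:
S_12 takes values m ≡ 0 (mod 2) with |m| ≤ 12; P(S_12=m) = C(12,(12+m)/2)/2^12.
Total paths: 2^12 = 4096
Distribution: P(S=-12)=1/4096, P(S=-10)=12/4096, P(S=-8)=66/4096, P(S=-6)=220/4096, P(S=-4)=495/4096, P(S=-2)=792/4096, P(S=0)=924/4096, P(S=2)=792/4096, P(S=4)=495/4096, P(S=6)=220/4096, P(S=8)=66/4096, P(S=10)=12/4096, P(S=12)=1/4096
E[|S_12|] = Σ_m |m|·P(S_12=m) = 11088/4096 = 693/256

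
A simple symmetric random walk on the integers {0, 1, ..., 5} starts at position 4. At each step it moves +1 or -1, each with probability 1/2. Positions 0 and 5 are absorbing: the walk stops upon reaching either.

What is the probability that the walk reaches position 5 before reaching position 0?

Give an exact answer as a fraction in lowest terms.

Answer: 4/5

Derivation:
Symmetric walk (p = 1/2): the harmonic-function argument gives P(hit 5 before 0 | start at 4) = a/N.
P = 4/5 = 4/5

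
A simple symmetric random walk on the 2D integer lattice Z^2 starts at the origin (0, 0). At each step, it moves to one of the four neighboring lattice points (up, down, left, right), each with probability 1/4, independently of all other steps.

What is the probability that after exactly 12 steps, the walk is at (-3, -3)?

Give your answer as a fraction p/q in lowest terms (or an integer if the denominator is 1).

Answer: 12705/1048576

Derivation:
Let h be the number of horizontal steps (so 12-h are vertical). To end at (-3,-3) need (h-3)/2 right-steps and ((12-h)-3)/2 up-steps.
Sum over h with 3 ≤ h ≤ 9, h ≡ 1 (mod 2), 12-h ≡ 1 (mod 2):
h=3: C(12,3)·C(3,0)·C(9,3) = 220·1·84 = 18480
h=5: C(12,5)·C(5,1)·C(7,2) = 792·5·21 = 83160
h=7: C(12,7)·C(7,2)·C(5,1) = 792·21·5 = 83160
h=9: C(12,9)·C(9,3)·C(3,0) = 220·84·1 = 18480
Total favorable: 203280
Total paths: 4^12 = 16777216
P = 203280/16777216 = 12705/1048576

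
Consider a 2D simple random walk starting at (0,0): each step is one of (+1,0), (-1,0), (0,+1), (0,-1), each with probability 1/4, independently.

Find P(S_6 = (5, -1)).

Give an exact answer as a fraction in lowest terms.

Let h be the number of horizontal steps (so 6-h are vertical). To end at (5,-1) need (h+5)/2 right-steps and ((6-h)-1)/2 up-steps.
Sum over h with 5 ≤ h ≤ 5, h ≡ 1 (mod 2), 6-h ≡ 1 (mod 2):
h=5: C(6,5)·C(5,5)·C(1,0) = 6·1·1 = 6
Total favorable: 6
Total paths: 4^6 = 4096
P = 6/4096 = 3/2048

Answer: 3/2048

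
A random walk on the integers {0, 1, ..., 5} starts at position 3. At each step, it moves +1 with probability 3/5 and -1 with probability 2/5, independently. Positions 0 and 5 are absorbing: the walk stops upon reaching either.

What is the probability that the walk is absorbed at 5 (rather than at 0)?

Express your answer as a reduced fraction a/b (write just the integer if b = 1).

Biased walk: p = 3/5, q = 2/5, r = q/p = 2/3
Gambler's ruin: P(hit 5 before 0 | start at 3) = (1 - r^a)/(1 - r^N)
r^3 = 8/27; r^5 = 32/243
P = (1 - 8/27) / (1 - 32/243) = 19/27 / 211/243 = 171/211

Answer: 171/211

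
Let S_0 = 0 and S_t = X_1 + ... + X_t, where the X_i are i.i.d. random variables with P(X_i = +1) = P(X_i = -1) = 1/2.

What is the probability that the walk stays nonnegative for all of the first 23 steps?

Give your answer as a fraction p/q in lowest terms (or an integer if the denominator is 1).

Answer: 676039/4194304

Derivation:
Let f(t,s) = #length-t paths at position s with S_1..S_t all ≥ 0.
f(t,s) = f(t-1,s-1) + f(t-1,s+1) for s ≥ 0; f(t,s) = 0 for s < 0.
t=0: f(0,0)=1
t=1: f(1,1)=1
t=2: f(2,0)=1 f(2,2)=1
t=3: f(3,1)=2 f(3,3)=1
t=4: f(4,0)=2 f(4,2)=3 f(4,4)=1
t=5: f(5,1)=5 f(5,3)=4 f(5,5)=1
t=6: f(6,0)=5 f(6,2)=9 f(6,4)=5 f(6,6)=1
t=7: f(7,1)=14 f(7,3)=14 f(7,5)=6 f(7,7)=1
t=8: f(8,0)=14 f(8,2)=28 f(8,4)=20 f(8,6)=7 f(8,8)=1
t=9: f(9,1)=42 f(9,3)=48 f(9,5)=27 f(9,7)=8 f(9,9)=1
t=10: f(10,0)=42 f(10,2)=90 f(10,4)=75 f(10,6)=35 f(10,8)=9 f(10,10)=1
t=11: f(11,1)=132 f(11,3)=165 f(11,5)=110 f(11,7)=44 f(11,9)=10 f(11,11)=1
t=12: f(12,0)=132 f(12,2)=297 f(12,4)=275 f(12,6)=154 f(12,8)=54 f(12,10)=11 f(12,12)=1
t=13: f(13,1)=429 f(13,3)=572 f(13,5)=429 f(13,7)=208 f(13,9)=65 f(13,11)=12 f(13,13)=1
t=14: f(14,0)=429 f(14,2)=1001 f(14,4)=1001 f(14,6)=637 f(14,8)=273 f(14,10)=77 f(14,12)=13 f(14,14)=1
t=15: f(15,1)=1430 f(15,3)=2002 f(15,5)=1638 f(15,7)=910 f(15,9)=350 f(15,11)=90 f(15,13)=14 f(15,15)=1
t=16: f(16,0)=1430 f(16,2)=3432 f(16,4)=3640 f(16,6)=2548 f(16,8)=1260 f(16,10)=440 f(16,12)=104 f(16,14)=15 f(16,16)=1
t=17: f(17,1)=4862 f(17,3)=7072 f(17,5)=6188 f(17,7)=3808 f(17,9)=1700 f(17,11)=544 f(17,13)=119 f(17,15)=16 f(17,17)=1
t=18: f(18,0)=4862 f(18,2)=11934 f(18,4)=13260 f(18,6)=9996 f(18,8)=5508 f(18,10)=2244 f(18,12)=663 f(18,14)=135 f(18,16)=17 f(18,18)=1
t=19: f(19,1)=16796 f(19,3)=25194 f(19,5)=23256 f(19,7)=15504 f(19,9)=7752 f(19,11)=2907 f(19,13)=798 f(19,15)=152 f(19,17)=18 f(19,19)=1
t=20: f(20,0)=16796 f(20,2)=41990 f(20,4)=48450 f(20,6)=38760 f(20,8)=23256 f(20,10)=10659 f(20,12)=3705 f(20,14)=950 f(20,16)=170 f(20,18)=19 f(20,20)=1
t=21: f(21,1)=58786 f(21,3)=90440 f(21,5)=87210 f(21,7)=62016 f(21,9)=33915 f(21,11)=14364 f(21,13)=4655 f(21,15)=1120 f(21,17)=189 f(21,19)=20 f(21,21)=1
t=22: f(22,0)=58786 f(22,2)=149226 f(22,4)=177650 f(22,6)=149226 f(22,8)=95931 f(22,10)=48279 f(22,12)=19019 f(22,14)=5775 f(22,16)=1309 f(22,18)=209 f(22,20)=21 f(22,22)=1
t=23: f(23,1)=208012 f(23,3)=326876 f(23,5)=326876 f(23,7)=245157 f(23,9)=144210 f(23,11)=67298 f(23,13)=24794 f(23,15)=7084 f(23,17)=1518 f(23,19)=230 f(23,21)=22 f(23,23)=1
Σ_s f(23,s) = 1352078
P = 1352078/8388608 = 676039/4194304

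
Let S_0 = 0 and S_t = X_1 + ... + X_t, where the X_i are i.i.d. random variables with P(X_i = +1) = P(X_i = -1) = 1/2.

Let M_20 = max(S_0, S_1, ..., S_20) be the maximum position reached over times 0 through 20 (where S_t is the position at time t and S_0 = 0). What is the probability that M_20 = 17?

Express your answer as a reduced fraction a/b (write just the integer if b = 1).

Let M_20 = max(S_0,...,S_20). Use the reflection principle: for j ≥ 1, #{paths with M_20 ≥ j} = #{S_20 ≥ j} + #{S_20 ≥ j+1}.
By reflection, #{M_20 ≥ 17} = #{S_20 ≥ 17} + #{S_20 ≥ 18} = 21 + 21 = 42.
#{M_20 ≥ 18} = #{S_20 ≥ 18} + #{S_20 ≥ 19} = 21 + 1 = 22.
#{M_20 = 17} = 42 - 22 = 20.
P(M_20 = 17) = 20/1048576 = 5/262144

Answer: 5/262144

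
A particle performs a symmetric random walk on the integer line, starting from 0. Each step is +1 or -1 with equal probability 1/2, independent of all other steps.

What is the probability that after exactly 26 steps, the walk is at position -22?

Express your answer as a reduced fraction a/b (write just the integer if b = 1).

Answer: 325/67108864

Derivation:
To reach position -22 after 26 steps: need 2 steps of +1 and 24 of -1.
Favorable paths: C(26,2) = 325
Total paths: 2^26 = 67108864
P = 325/67108864 = 325/67108864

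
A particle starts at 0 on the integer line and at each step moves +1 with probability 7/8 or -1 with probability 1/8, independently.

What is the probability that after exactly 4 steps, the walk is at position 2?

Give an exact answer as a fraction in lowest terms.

Answer: 343/1024

Derivation:
To reach position 2 after 4 steps: need 3 steps of +1 and 1 step of -1.
Number of such sequences: C(4,3) = 4
Each has probability (7/8)^3 · (1/8)^1 = 343/4096
P = 4 · 343/4096 = 343/1024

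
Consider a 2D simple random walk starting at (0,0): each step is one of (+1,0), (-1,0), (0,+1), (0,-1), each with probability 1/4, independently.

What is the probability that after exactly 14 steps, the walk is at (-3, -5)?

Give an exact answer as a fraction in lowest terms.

Let h be the number of horizontal steps (so 14-h are vertical). To end at (-3,-5) need (h-3)/2 right-steps and ((14-h)-5)/2 up-steps.
Sum over h with 3 ≤ h ≤ 9, h ≡ 1 (mod 2), 14-h ≡ 1 (mod 2):
h=3: C(14,3)·C(3,0)·C(11,3) = 364·1·165 = 60060
h=5: C(14,5)·C(5,1)·C(9,2) = 2002·5·36 = 360360
h=7: C(14,7)·C(7,2)·C(7,1) = 3432·21·7 = 504504
h=9: C(14,9)·C(9,3)·C(5,0) = 2002·84·1 = 168168
Total favorable: 1093092
Total paths: 4^14 = 268435456
P = 1093092/268435456 = 273273/67108864

Answer: 273273/67108864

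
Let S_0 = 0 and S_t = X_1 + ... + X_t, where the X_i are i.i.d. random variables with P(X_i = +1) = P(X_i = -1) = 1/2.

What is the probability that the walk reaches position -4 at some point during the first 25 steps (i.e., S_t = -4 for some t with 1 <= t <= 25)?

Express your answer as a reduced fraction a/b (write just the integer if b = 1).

Answer: 1779879/4194304

Derivation:
Count via complement. Let g(t,s) = #length-t paths at position s with S_1..S_t all ≠ -4.
g(t,s) = g(t-1,s-1) + g(t-1,s+1) for s ≠ -4; g(t,-4) = 0.
t=0: g(0,0)=1
t=1: g(1,-1)=1 g(1,1)=1
t=2: g(2,-2)=1 g(2,0)=2 g(2,2)=1
t=3: g(3,-3)=1 g(3,-1)=3 g(3,1)=3 g(3,3)=1
t=4: g(4,-2)=4 g(4,0)=6 g(4,2)=4 g(4,4)=1
t=5: g(5,-3)=4 g(5,-1)=10 g(5,1)=10 g(5,3)=5 g(5,5)=1
t=6: g(6,-2)=14 g(6,0)=20 g(6,2)=15 g(6,4)=6 g(6,6)=1
t=7: g(7,-3)=14 g(7,-1)=34 g(7,1)=35 g(7,3)=21 g(7,5)=7 g(7,7)=1
t=8: g(8,-2)=48 g(8,0)=69 g(8,2)=56 g(8,4)=28 g(8,6)=8 g(8,8)=1
t=9: g(9,-3)=48 g(9,-1)=117 g(9,1)=125 g(9,3)=84 g(9,5)=36 g(9,7)=9 g(9,9)=1
t=10: g(10,-2)=165 g(10,0)=242 g(10,2)=209 g(10,4)=120 g(10,6)=45 g(10,8)=10 g(10,10)=1
t=11: g(11,-3)=165 g(11,-1)=407 g(11,1)=451 g(11,3)=329 g(11,5)=165 g(11,7)=55 g(11,9)=11 g(11,11)=1
t=12: g(12,-2)=572 g(12,0)=858 g(12,2)=780 g(12,4)=494 g(12,6)=220 g(12,8)=66 g(12,10)=12 g(12,12)=1
t=13: g(13,-3)=572 g(13,-1)=1430 g(13,1)=1638 g(13,3)=1274 g(13,5)=714 g(13,7)=286 g(13,9)=78 g(13,11)=13 g(13,13)=1
t=14: g(14,-2)=2002 g(14,0)=3068 g(14,2)=2912 g(14,4)=1988 g(14,6)=1000 g(14,8)=364 g(14,10)=91 g(14,12)=14 g(14,14)=1
t=15: g(15,-3)=2002 g(15,-1)=5070 g(15,1)=5980 g(15,3)=4900 g(15,5)=2988 g(15,7)=1364 g(15,9)=455 g(15,11)=105 g(15,13)=15 g(15,15)=1
t=16: g(16,-2)=7072 g(16,0)=11050 g(16,2)=10880 g(16,4)=7888 g(16,6)=4352 g(16,8)=1819 g(16,10)=560 g(16,12)=120 g(16,14)=16 g(16,16)=1
t=17: g(17,-3)=7072 g(17,-1)=18122 g(17,1)=21930 g(17,3)=18768 g(17,5)=12240 g(17,7)=6171 g(17,9)=2379 g(17,11)=680 g(17,13)=136 g(17,15)=17 g(17,17)=1
t=18: g(18,-2)=25194 g(18,0)=40052 g(18,2)=40698 g(18,4)=31008 g(18,6)=18411 g(18,8)=8550 g(18,10)=3059 g(18,12)=816 g(18,14)=153 g(18,16)=18 g(18,18)=1
t=19: g(19,-3)=25194 g(19,-1)=65246 g(19,1)=80750 g(19,3)=71706 g(19,5)=49419 g(19,7)=26961 g(19,9)=11609 g(19,11)=3875 g(19,13)=969 g(19,15)=171 g(19,17)=19 g(19,19)=1
t=20: g(20,-2)=90440 g(20,0)=145996 g(20,2)=152456 g(20,4)=121125 g(20,6)=76380 g(20,8)=38570 g(20,10)=15484 g(20,12)=4844 g(20,14)=1140 g(20,16)=190 g(20,18)=20 g(20,20)=1
t=21: g(21,-3)=90440 g(21,-1)=236436 g(21,1)=298452 g(21,3)=273581 g(21,5)=197505 g(21,7)=114950 g(21,9)=54054 g(21,11)=20328 g(21,13)=5984 g(21,15)=1330 g(21,17)=210 g(21,19)=21 g(21,21)=1
t=22: g(22,-2)=326876 g(22,0)=534888 g(22,2)=572033 g(22,4)=471086 g(22,6)=312455 g(22,8)=169004 g(22,10)=74382 g(22,12)=26312 g(22,14)=7314 g(22,16)=1540 g(22,18)=231 g(22,20)=22 g(22,22)=1
t=23: g(23,-3)=326876 g(23,-1)=861764 g(23,1)=1106921 g(23,3)=1043119 g(23,5)=783541 g(23,7)=481459 g(23,9)=243386 g(23,11)=100694 g(23,13)=33626 g(23,15)=8854 g(23,17)=1771 g(23,19)=253 g(23,21)=23 g(23,23)=1
t=24: g(24,-2)=1188640 g(24,0)=1968685 g(24,2)=2150040 g(24,4)=1826660 g(24,6)=1265000 g(24,8)=724845 g(24,10)=344080 g(24,12)=134320 g(24,14)=42480 g(24,16)=10625 g(24,18)=2024 g(24,20)=276 g(24,22)=24 g(24,24)=1
t=25: g(25,-3)=1188640 g(25,-1)=3157325 g(25,1)=4118725 g(25,3)=3976700 g(25,5)=3091660 g(25,7)=1989845 g(25,9)=1068925 g(25,11)=478400 g(25,13)=176800 g(25,15)=53105 g(25,17)=12649 g(25,19)=2300 g(25,21)=300 g(25,23)=25 g(25,25)=1
Paths never hitting -4: Σ_s g(25,s) = 19315400
Paths hitting -4: 2^25 - 19315400 = 14239032
P = 14239032/33554432 = 1779879/4194304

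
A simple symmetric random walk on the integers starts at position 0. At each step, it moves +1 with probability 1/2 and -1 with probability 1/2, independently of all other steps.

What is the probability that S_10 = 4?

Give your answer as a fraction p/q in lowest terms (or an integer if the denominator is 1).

To reach position 4 after 10 steps: need 7 steps of +1 and 3 of -1.
Favorable paths: C(10,7) = 120
Total paths: 2^10 = 1024
P = 120/1024 = 15/128

Answer: 15/128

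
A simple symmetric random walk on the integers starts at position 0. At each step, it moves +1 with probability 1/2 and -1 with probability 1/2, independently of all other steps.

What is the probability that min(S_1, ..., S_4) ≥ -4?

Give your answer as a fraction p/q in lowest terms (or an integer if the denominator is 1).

Let f(t,s) = #length-t paths at position s with S_1..S_t all ≥ -4.
f(t,s) = f(t-1,s-1) + f(t-1,s+1) for s ≥ -4; f(t,s) = 0 for s < -4.
t=0: f(0,0)=1
t=1: f(1,-1)=1 f(1,1)=1
t=2: f(2,-2)=1 f(2,0)=2 f(2,2)=1
t=3: f(3,-3)=1 f(3,-1)=3 f(3,1)=3 f(3,3)=1
t=4: f(4,-4)=1 f(4,-2)=4 f(4,0)=6 f(4,2)=4 f(4,4)=1
Σ_s f(4,s) = 16
P = 16/16 = 1

Answer: 1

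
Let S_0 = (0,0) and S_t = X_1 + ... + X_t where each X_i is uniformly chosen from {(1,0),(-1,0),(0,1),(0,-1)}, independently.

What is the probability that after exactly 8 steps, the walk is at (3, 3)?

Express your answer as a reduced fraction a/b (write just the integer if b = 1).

Answer: 35/4096

Derivation:
Let h be the number of horizontal steps (so 8-h are vertical). To end at (3,3) need (h+3)/2 right-steps and ((8-h)+3)/2 up-steps.
Sum over h with 3 ≤ h ≤ 5, h ≡ 1 (mod 2), 8-h ≡ 1 (mod 2):
h=3: C(8,3)·C(3,3)·C(5,4) = 56·1·5 = 280
h=5: C(8,5)·C(5,4)·C(3,3) = 56·5·1 = 280
Total favorable: 560
Total paths: 4^8 = 65536
P = 560/65536 = 35/4096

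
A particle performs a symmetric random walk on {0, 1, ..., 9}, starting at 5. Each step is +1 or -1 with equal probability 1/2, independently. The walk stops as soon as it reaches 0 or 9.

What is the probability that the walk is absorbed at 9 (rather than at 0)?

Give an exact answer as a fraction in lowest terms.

Symmetric walk (p = 1/2): the harmonic-function argument gives P(hit 9 before 0 | start at 5) = a/N.
P = 5/9 = 5/9

Answer: 5/9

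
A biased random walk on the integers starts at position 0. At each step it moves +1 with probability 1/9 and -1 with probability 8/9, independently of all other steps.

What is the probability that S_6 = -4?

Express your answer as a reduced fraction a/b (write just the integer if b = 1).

Answer: 65536/177147

Derivation:
To reach position -4 after 6 steps: need 1 step of +1 and 5 steps of -1.
Number of such sequences: C(6,1) = 6
Each has probability (1/9)^1 · (8/9)^5 = 32768/531441
P = 6 · 32768/531441 = 65536/177147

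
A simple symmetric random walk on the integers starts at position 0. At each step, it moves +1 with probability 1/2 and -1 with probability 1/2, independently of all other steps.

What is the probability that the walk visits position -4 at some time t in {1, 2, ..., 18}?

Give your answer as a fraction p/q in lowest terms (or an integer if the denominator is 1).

Count via complement. Let g(t,s) = #length-t paths at position s with S_1..S_t all ≠ -4.
g(t,s) = g(t-1,s-1) + g(t-1,s+1) for s ≠ -4; g(t,-4) = 0.
t=0: g(0,0)=1
t=1: g(1,-1)=1 g(1,1)=1
t=2: g(2,-2)=1 g(2,0)=2 g(2,2)=1
t=3: g(3,-3)=1 g(3,-1)=3 g(3,1)=3 g(3,3)=1
t=4: g(4,-2)=4 g(4,0)=6 g(4,2)=4 g(4,4)=1
t=5: g(5,-3)=4 g(5,-1)=10 g(5,1)=10 g(5,3)=5 g(5,5)=1
t=6: g(6,-2)=14 g(6,0)=20 g(6,2)=15 g(6,4)=6 g(6,6)=1
t=7: g(7,-3)=14 g(7,-1)=34 g(7,1)=35 g(7,3)=21 g(7,5)=7 g(7,7)=1
t=8: g(8,-2)=48 g(8,0)=69 g(8,2)=56 g(8,4)=28 g(8,6)=8 g(8,8)=1
t=9: g(9,-3)=48 g(9,-1)=117 g(9,1)=125 g(9,3)=84 g(9,5)=36 g(9,7)=9 g(9,9)=1
t=10: g(10,-2)=165 g(10,0)=242 g(10,2)=209 g(10,4)=120 g(10,6)=45 g(10,8)=10 g(10,10)=1
t=11: g(11,-3)=165 g(11,-1)=407 g(11,1)=451 g(11,3)=329 g(11,5)=165 g(11,7)=55 g(11,9)=11 g(11,11)=1
t=12: g(12,-2)=572 g(12,0)=858 g(12,2)=780 g(12,4)=494 g(12,6)=220 g(12,8)=66 g(12,10)=12 g(12,12)=1
t=13: g(13,-3)=572 g(13,-1)=1430 g(13,1)=1638 g(13,3)=1274 g(13,5)=714 g(13,7)=286 g(13,9)=78 g(13,11)=13 g(13,13)=1
t=14: g(14,-2)=2002 g(14,0)=3068 g(14,2)=2912 g(14,4)=1988 g(14,6)=1000 g(14,8)=364 g(14,10)=91 g(14,12)=14 g(14,14)=1
t=15: g(15,-3)=2002 g(15,-1)=5070 g(15,1)=5980 g(15,3)=4900 g(15,5)=2988 g(15,7)=1364 g(15,9)=455 g(15,11)=105 g(15,13)=15 g(15,15)=1
t=16: g(16,-2)=7072 g(16,0)=11050 g(16,2)=10880 g(16,4)=7888 g(16,6)=4352 g(16,8)=1819 g(16,10)=560 g(16,12)=120 g(16,14)=16 g(16,16)=1
t=17: g(17,-3)=7072 g(17,-1)=18122 g(17,1)=21930 g(17,3)=18768 g(17,5)=12240 g(17,7)=6171 g(17,9)=2379 g(17,11)=680 g(17,13)=136 g(17,15)=17 g(17,17)=1
t=18: g(18,-2)=25194 g(18,0)=40052 g(18,2)=40698 g(18,4)=31008 g(18,6)=18411 g(18,8)=8550 g(18,10)=3059 g(18,12)=816 g(18,14)=153 g(18,16)=18 g(18,18)=1
Paths never hitting -4: Σ_s g(18,s) = 167960
Paths hitting -4: 2^18 - 167960 = 94184
P = 94184/262144 = 11773/32768

Answer: 11773/32768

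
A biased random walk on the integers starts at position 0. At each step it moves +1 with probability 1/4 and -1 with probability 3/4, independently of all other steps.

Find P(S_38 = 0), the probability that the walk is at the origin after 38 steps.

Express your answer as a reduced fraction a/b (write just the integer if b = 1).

To be at 0 after 38 steps: need exactly 19 steps of +1 and 19 of -1.
Number of such sequences: C(38,19) = 35345263800
Each has probability (1/4)^19 · (3/4)^19 = 1162261467/75557863725914323419136
P = 35345263800 · 1162261467/75557863725914323419136 = 5135054769461249325/9444732965739290427392

Answer: 5135054769461249325/9444732965739290427392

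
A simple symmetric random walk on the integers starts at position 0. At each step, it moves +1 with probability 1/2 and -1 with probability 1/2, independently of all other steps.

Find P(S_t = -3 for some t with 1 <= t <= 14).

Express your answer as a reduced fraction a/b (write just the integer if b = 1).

Count via complement. Let g(t,s) = #length-t paths at position s with S_1..S_t all ≠ -3.
g(t,s) = g(t-1,s-1) + g(t-1,s+1) for s ≠ -3; g(t,-3) = 0.
t=0: g(0,0)=1
t=1: g(1,-1)=1 g(1,1)=1
t=2: g(2,-2)=1 g(2,0)=2 g(2,2)=1
t=3: g(3,-1)=3 g(3,1)=3 g(3,3)=1
t=4: g(4,-2)=3 g(4,0)=6 g(4,2)=4 g(4,4)=1
t=5: g(5,-1)=9 g(5,1)=10 g(5,3)=5 g(5,5)=1
t=6: g(6,-2)=9 g(6,0)=19 g(6,2)=15 g(6,4)=6 g(6,6)=1
t=7: g(7,-1)=28 g(7,1)=34 g(7,3)=21 g(7,5)=7 g(7,7)=1
t=8: g(8,-2)=28 g(8,0)=62 g(8,2)=55 g(8,4)=28 g(8,6)=8 g(8,8)=1
t=9: g(9,-1)=90 g(9,1)=117 g(9,3)=83 g(9,5)=36 g(9,7)=9 g(9,9)=1
t=10: g(10,-2)=90 g(10,0)=207 g(10,2)=200 g(10,4)=119 g(10,6)=45 g(10,8)=10 g(10,10)=1
t=11: g(11,-1)=297 g(11,1)=407 g(11,3)=319 g(11,5)=164 g(11,7)=55 g(11,9)=11 g(11,11)=1
t=12: g(12,-2)=297 g(12,0)=704 g(12,2)=726 g(12,4)=483 g(12,6)=219 g(12,8)=66 g(12,10)=12 g(12,12)=1
t=13: g(13,-1)=1001 g(13,1)=1430 g(13,3)=1209 g(13,5)=702 g(13,7)=285 g(13,9)=78 g(13,11)=13 g(13,13)=1
t=14: g(14,-2)=1001 g(14,0)=2431 g(14,2)=2639 g(14,4)=1911 g(14,6)=987 g(14,8)=363 g(14,10)=91 g(14,12)=14 g(14,14)=1
Paths never hitting -3: Σ_s g(14,s) = 9438
Paths hitting -3: 2^14 - 9438 = 6946
P = 6946/16384 = 3473/8192

Answer: 3473/8192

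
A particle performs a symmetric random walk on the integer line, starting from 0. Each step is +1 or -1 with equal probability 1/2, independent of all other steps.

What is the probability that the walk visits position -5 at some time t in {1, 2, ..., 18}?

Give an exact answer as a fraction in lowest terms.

Count via complement. Let g(t,s) = #length-t paths at position s with S_1..S_t all ≠ -5.
g(t,s) = g(t-1,s-1) + g(t-1,s+1) for s ≠ -5; g(t,-5) = 0.
t=0: g(0,0)=1
t=1: g(1,-1)=1 g(1,1)=1
t=2: g(2,-2)=1 g(2,0)=2 g(2,2)=1
t=3: g(3,-3)=1 g(3,-1)=3 g(3,1)=3 g(3,3)=1
t=4: g(4,-4)=1 g(4,-2)=4 g(4,0)=6 g(4,2)=4 g(4,4)=1
t=5: g(5,-3)=5 g(5,-1)=10 g(5,1)=10 g(5,3)=5 g(5,5)=1
t=6: g(6,-4)=5 g(6,-2)=15 g(6,0)=20 g(6,2)=15 g(6,4)=6 g(6,6)=1
t=7: g(7,-3)=20 g(7,-1)=35 g(7,1)=35 g(7,3)=21 g(7,5)=7 g(7,7)=1
t=8: g(8,-4)=20 g(8,-2)=55 g(8,0)=70 g(8,2)=56 g(8,4)=28 g(8,6)=8 g(8,8)=1
t=9: g(9,-3)=75 g(9,-1)=125 g(9,1)=126 g(9,3)=84 g(9,5)=36 g(9,7)=9 g(9,9)=1
t=10: g(10,-4)=75 g(10,-2)=200 g(10,0)=251 g(10,2)=210 g(10,4)=120 g(10,6)=45 g(10,8)=10 g(10,10)=1
t=11: g(11,-3)=275 g(11,-1)=451 g(11,1)=461 g(11,3)=330 g(11,5)=165 g(11,7)=55 g(11,9)=11 g(11,11)=1
t=12: g(12,-4)=275 g(12,-2)=726 g(12,0)=912 g(12,2)=791 g(12,4)=495 g(12,6)=220 g(12,8)=66 g(12,10)=12 g(12,12)=1
t=13: g(13,-3)=1001 g(13,-1)=1638 g(13,1)=1703 g(13,3)=1286 g(13,5)=715 g(13,7)=286 g(13,9)=78 g(13,11)=13 g(13,13)=1
t=14: g(14,-4)=1001 g(14,-2)=2639 g(14,0)=3341 g(14,2)=2989 g(14,4)=2001 g(14,6)=1001 g(14,8)=364 g(14,10)=91 g(14,12)=14 g(14,14)=1
t=15: g(15,-3)=3640 g(15,-1)=5980 g(15,1)=6330 g(15,3)=4990 g(15,5)=3002 g(15,7)=1365 g(15,9)=455 g(15,11)=105 g(15,13)=15 g(15,15)=1
t=16: g(16,-4)=3640 g(16,-2)=9620 g(16,0)=12310 g(16,2)=11320 g(16,4)=7992 g(16,6)=4367 g(16,8)=1820 g(16,10)=560 g(16,12)=120 g(16,14)=16 g(16,16)=1
t=17: g(17,-3)=13260 g(17,-1)=21930 g(17,1)=23630 g(17,3)=19312 g(17,5)=12359 g(17,7)=6187 g(17,9)=2380 g(17,11)=680 g(17,13)=136 g(17,15)=17 g(17,17)=1
t=18: g(18,-4)=13260 g(18,-2)=35190 g(18,0)=45560 g(18,2)=42942 g(18,4)=31671 g(18,6)=18546 g(18,8)=8567 g(18,10)=3060 g(18,12)=816 g(18,14)=153 g(18,16)=18 g(18,18)=1
Paths never hitting -5: Σ_s g(18,s) = 199784
Paths hitting -5: 2^18 - 199784 = 62360
P = 62360/262144 = 7795/32768

Answer: 7795/32768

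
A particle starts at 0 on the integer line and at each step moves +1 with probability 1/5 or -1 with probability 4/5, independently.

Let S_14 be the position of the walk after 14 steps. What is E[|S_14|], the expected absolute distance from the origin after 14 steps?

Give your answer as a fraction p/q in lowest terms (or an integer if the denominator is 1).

S_14 takes values m ≡ 0 (mod 2) with |m| ≤ 14; P(S_14=m) = C(14,(14+m)/2) · (1/5)^((14+m)/2) · (4/5)^((14-m)/2).
Distribution: P(S=-14)=268435456/6103515625, P(S=-12)=939524096/6103515625, P(S=-10)=1526726656/6103515625, P(S=-8)=1526726656/6103515625, P(S=-6)=1049624576/6103515625, P(S=-4)=524812288/6103515625, P(S=-2)=196804608/6103515625, P(S=0)=56229888/6103515625, P(S=2)=12300288/6103515625, P(S=4)=2050048/6103515625, P(S=6)=256256/6103515625, P(S=8)=23296/6103515625, P(S=10)=1456/6103515625, P(S=12)=56/6103515625, P(S=14)=1/6103515625
E[|S_14|] = Σ_m |m|·P(S_14=m) = 51338611086/6103515625

Answer: 51338611086/6103515625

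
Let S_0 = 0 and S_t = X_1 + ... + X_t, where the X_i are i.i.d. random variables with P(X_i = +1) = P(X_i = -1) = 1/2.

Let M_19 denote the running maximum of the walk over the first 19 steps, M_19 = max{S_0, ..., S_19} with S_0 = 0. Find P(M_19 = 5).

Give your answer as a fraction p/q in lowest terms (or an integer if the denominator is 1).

Answer: 12597/131072

Derivation:
Let M_19 = max(S_0,...,S_19). Use the reflection principle: for j ≥ 1, #{paths with M_19 ≥ j} = #{S_19 ≥ j} + #{S_19 ≥ j+1}.
By reflection, #{M_19 ≥ 5} = #{S_19 ≥ 5} + #{S_19 ≥ 6} = 94184 + 43796 = 137980.
#{M_19 ≥ 6} = #{S_19 ≥ 6} + #{S_19 ≥ 7} = 43796 + 43796 = 87592.
#{M_19 = 5} = 137980 - 87592 = 50388.
P(M_19 = 5) = 50388/524288 = 12597/131072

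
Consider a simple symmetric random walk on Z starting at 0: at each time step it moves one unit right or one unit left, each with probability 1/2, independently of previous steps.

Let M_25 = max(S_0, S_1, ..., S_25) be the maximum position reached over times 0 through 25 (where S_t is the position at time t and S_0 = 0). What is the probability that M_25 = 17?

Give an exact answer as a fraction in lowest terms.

Answer: 6325/16777216

Derivation:
Let M_25 = max(S_0,...,S_25). Use the reflection principle: for j ≥ 1, #{paths with M_25 ≥ j} = #{S_25 ≥ j} + #{S_25 ≥ j+1}.
By reflection, #{M_25 ≥ 17} = #{S_25 ≥ 17} + #{S_25 ≥ 18} = 15276 + 2626 = 17902.
#{M_25 ≥ 18} = #{S_25 ≥ 18} + #{S_25 ≥ 19} = 2626 + 2626 = 5252.
#{M_25 = 17} = 17902 - 5252 = 12650.
P(M_25 = 17) = 12650/33554432 = 6325/16777216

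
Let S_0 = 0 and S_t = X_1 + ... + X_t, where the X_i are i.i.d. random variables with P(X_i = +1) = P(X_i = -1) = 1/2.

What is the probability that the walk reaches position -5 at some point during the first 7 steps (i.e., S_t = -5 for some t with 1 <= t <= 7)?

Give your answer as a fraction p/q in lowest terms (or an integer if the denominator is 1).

Count via complement. Let g(t,s) = #length-t paths at position s with S_1..S_t all ≠ -5.
g(t,s) = g(t-1,s-1) + g(t-1,s+1) for s ≠ -5; g(t,-5) = 0.
t=0: g(0,0)=1
t=1: g(1,-1)=1 g(1,1)=1
t=2: g(2,-2)=1 g(2,0)=2 g(2,2)=1
t=3: g(3,-3)=1 g(3,-1)=3 g(3,1)=3 g(3,3)=1
t=4: g(4,-4)=1 g(4,-2)=4 g(4,0)=6 g(4,2)=4 g(4,4)=1
t=5: g(5,-3)=5 g(5,-1)=10 g(5,1)=10 g(5,3)=5 g(5,5)=1
t=6: g(6,-4)=5 g(6,-2)=15 g(6,0)=20 g(6,2)=15 g(6,4)=6 g(6,6)=1
t=7: g(7,-3)=20 g(7,-1)=35 g(7,1)=35 g(7,3)=21 g(7,5)=7 g(7,7)=1
Paths never hitting -5: Σ_s g(7,s) = 119
Paths hitting -5: 2^7 - 119 = 9
P = 9/128 = 9/128

Answer: 9/128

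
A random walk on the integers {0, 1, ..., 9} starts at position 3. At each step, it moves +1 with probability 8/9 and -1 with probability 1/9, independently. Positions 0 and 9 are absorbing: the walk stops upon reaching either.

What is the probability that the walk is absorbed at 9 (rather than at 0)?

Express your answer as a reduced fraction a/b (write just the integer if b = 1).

Answer: 262144/262657

Derivation:
Biased walk: p = 8/9, q = 1/9, r = q/p = 1/8
Gambler's ruin: P(hit 9 before 0 | start at 3) = (1 - r^a)/(1 - r^N)
r^3 = 1/512; r^9 = 1/134217728
P = (1 - 1/512) / (1 - 1/134217728) = 511/512 / 134217727/134217728 = 262144/262657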